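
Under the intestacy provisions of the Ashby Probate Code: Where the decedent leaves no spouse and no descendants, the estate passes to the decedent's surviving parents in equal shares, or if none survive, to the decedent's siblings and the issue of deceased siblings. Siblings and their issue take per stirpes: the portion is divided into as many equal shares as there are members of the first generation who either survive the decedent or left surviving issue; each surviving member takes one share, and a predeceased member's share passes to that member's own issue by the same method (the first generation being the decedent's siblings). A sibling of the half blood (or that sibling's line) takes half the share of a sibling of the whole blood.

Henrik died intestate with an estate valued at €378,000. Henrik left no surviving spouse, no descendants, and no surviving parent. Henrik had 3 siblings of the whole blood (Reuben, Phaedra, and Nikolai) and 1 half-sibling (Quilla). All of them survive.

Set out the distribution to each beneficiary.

Reuben: €108,000; Quilla: €54,000; Phaedra: €108,000; Nikolai: €108,000

The entire €378,000 passes to the siblings and their issue.
Counting each half-blood sibling's line as half a unit, there are 7/2 units in €378,000, so one unit is €108,000. Whole-blood lines (Reuben, Phaedra, and Nikolai) take €108,000 each; half-blood lines (Quilla) take €54,000 each.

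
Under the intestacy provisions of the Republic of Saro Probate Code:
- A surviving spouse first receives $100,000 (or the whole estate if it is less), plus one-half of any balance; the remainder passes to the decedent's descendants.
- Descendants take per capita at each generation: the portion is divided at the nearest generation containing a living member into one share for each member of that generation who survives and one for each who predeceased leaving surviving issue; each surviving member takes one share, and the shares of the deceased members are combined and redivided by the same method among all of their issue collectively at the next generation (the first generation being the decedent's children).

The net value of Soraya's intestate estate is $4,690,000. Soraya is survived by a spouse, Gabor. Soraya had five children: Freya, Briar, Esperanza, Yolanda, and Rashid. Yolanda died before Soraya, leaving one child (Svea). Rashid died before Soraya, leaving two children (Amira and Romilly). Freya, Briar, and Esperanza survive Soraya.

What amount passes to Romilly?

Romilly receives $306,000.

Gabor first takes $100,000, leaving a balance of $4,590,000. Gabor then takes one-half of the balance ($2,295,000), for a total of $2,395,000. The remaining $2,295,000 passes to the descendants.
The descendants' portion ($2,295,000) is divided at the children's generation into 5 shares of $459,000. Freya, Briar, and Esperanza each take $459,000. The 2 shares of the deceased (Yolanda and Rashid) are combined into a pool of $918,000.
That pool ($918,000) is divided at the grandchildren's generation equally among Svea, Amira, and Romilly: $306,000 each.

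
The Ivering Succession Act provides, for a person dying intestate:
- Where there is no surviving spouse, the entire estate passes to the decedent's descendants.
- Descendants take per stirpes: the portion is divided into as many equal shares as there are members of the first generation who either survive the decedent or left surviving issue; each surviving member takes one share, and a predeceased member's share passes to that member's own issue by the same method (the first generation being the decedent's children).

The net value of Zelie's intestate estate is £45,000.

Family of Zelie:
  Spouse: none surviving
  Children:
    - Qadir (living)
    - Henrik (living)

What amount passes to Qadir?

The entire £45,000 passes to the descendants.
That amount (£45,000) is divided into 2 shares of £22,500: Qadir and Henrik each take £22,500.

Qadir receives £22,500.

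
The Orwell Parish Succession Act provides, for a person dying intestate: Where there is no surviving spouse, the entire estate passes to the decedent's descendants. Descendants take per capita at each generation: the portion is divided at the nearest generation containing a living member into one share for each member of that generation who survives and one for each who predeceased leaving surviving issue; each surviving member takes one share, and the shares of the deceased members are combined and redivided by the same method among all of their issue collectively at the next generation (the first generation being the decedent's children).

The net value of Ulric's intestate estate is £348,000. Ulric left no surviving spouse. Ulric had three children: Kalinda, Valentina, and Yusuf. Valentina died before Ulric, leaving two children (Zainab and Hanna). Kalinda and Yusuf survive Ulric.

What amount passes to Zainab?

The entire £348,000 passes to the descendants.
That amount (£348,000) is divided at the children's generation into 3 shares of £116,000. Kalinda and Yusuf each take £116,000. The remaining share for the deceased Valentina (£116,000) is carried to the next generation.
That pool (£116,000) is divided at the grandchildren's generation equally among Zainab and Hanna: £58,000 each.

Zainab receives £58,000.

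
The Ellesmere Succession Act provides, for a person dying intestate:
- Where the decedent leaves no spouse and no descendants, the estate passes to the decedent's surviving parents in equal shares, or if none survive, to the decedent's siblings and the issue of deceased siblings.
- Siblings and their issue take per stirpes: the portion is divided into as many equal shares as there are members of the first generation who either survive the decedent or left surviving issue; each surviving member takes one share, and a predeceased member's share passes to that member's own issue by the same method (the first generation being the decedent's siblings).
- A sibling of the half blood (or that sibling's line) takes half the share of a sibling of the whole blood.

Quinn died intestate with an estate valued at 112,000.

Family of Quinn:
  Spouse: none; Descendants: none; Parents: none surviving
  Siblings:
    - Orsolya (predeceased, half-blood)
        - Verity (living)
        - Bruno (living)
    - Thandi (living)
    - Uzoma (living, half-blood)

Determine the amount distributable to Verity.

Verity receives 14,000.

The entire 112,000 passes to the siblings and their issue.
Counting each half-blood sibling's line as half a unit, there are 2 units in 112,000, so one unit is 56,000. Whole-blood lines (Thandi) take 56,000 each; half-blood lines (Orsolya and Uzoma) take 28,000 each.
Orsolya's share (28,000) is divided into 2 shares of 14,000: Verity and Bruno each take 14,000.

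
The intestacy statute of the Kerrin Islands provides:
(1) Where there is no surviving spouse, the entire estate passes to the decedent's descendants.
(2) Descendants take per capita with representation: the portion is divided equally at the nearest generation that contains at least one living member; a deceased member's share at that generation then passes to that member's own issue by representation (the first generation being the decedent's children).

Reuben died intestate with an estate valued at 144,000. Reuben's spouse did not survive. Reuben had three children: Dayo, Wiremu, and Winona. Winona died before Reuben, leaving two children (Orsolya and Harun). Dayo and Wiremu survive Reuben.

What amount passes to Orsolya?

Orsolya receives 24,000.

The entire 144,000 passes to the descendants.
That amount (144,000) is divided into 3 shares of 48,000: Dayo and Wiremu each take 48,000; Winona's 48,000 share passes to Winona's issue.
Winona's share (48,000) is divided into 2 shares of 24,000: Orsolya and Harun each take 24,000.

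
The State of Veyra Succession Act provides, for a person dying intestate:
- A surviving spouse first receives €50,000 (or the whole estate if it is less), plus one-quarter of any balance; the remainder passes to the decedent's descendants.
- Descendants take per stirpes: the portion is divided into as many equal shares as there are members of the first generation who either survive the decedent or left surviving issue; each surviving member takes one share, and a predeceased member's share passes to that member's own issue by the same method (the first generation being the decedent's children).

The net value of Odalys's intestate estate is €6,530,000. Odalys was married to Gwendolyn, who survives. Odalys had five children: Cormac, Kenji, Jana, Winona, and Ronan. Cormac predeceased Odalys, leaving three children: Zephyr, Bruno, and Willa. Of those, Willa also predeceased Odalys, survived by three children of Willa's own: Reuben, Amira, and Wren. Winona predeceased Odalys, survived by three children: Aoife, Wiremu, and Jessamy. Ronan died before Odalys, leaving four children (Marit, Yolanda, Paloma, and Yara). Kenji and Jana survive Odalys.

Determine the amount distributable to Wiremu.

Wiremu receives €324,000.

Gwendolyn first takes €50,000, leaving a balance of €6,480,000. Gwendolyn then takes one-quarter of the balance (€1,620,000), for a total of €1,670,000. The remaining €4,860,000 passes to the descendants.
The descendants' portion (€4,860,000) is divided into 5 shares of €972,000: Kenji and Jana each take €972,000; Cormac's €972,000 share passes to Cormac's issue; Winona's €972,000 share passes to Winona's issue; Ronan's €972,000 share passes to Ronan's issue.
Cormac's share (€972,000) is divided into 3 shares of €324,000: Zephyr and Bruno each take €324,000; Willa's €324,000 share passes to Willa's issue.
Willa's share (€324,000) is divided into 3 shares of €108,000: Reuben, Amira, and Wren each take €108,000.
Winona's share (€972,000) is divided into 3 shares of €324,000: Aoife, Wiremu, and Jessamy each take €324,000.
Ronan's share (€972,000) is divided into 4 shares of €243,000: Marit, Yolanda, Paloma, and Yara each take €243,000.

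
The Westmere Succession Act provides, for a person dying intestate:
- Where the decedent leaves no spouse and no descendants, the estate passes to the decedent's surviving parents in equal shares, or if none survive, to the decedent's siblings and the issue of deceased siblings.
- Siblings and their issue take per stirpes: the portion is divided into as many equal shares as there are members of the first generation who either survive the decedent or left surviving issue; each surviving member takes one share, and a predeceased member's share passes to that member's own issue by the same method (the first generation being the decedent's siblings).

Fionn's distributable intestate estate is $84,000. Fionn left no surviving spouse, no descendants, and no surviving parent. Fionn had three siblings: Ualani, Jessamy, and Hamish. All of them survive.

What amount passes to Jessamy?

The entire $84,000 passes to the siblings and their issue.
That amount ($84,000) is divided into 3 shares of $28,000: Ualani, Jessamy, and Hamish each take $28,000.

Jessamy receives $28,000.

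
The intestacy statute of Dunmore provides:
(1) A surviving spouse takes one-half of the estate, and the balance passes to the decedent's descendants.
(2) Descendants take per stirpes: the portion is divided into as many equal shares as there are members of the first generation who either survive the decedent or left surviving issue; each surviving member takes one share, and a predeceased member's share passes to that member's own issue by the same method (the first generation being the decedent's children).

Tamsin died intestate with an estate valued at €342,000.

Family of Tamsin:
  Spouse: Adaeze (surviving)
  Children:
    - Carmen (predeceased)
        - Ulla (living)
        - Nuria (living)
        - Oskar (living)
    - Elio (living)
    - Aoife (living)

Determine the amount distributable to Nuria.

Adaeze takes one-half of €342,000 = €171,000. The remaining €171,000 passes to the descendants.
The descendants' portion (€171,000) is divided into 3 shares of €57,000: Elio and Aoife each take €57,000; Carmen's €57,000 share passes to Carmen's issue.
Carmen's share (€57,000) is divided into 3 shares of €19,000: Ulla, Nuria, and Oskar each take €19,000.

Nuria receives €19,000.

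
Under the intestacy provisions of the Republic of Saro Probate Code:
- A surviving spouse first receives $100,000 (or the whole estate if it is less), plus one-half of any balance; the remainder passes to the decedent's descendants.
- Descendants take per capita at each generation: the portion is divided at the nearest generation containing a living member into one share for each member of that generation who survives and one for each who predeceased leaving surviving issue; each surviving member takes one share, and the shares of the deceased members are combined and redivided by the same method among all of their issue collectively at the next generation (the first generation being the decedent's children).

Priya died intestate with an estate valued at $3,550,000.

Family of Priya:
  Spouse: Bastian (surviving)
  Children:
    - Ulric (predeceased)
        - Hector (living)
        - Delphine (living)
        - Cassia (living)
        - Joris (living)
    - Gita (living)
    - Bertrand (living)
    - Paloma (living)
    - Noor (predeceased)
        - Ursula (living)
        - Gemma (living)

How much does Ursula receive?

Bastian first takes $100,000, leaving a balance of $3,450,000. Bastian then takes one-half of the balance ($1,725,000), for a total of $1,825,000. The remaining $1,725,000 passes to the descendants.
The descendants' portion ($1,725,000) is divided at the children's generation into 5 shares of $345,000. Gita, Bertrand, and Paloma each take $345,000. The 2 shares of the deceased (Ulric and Noor) are combined into a pool of $690,000.
That pool ($690,000) is divided at the grandchildren's generation equally among Hector, Delphine, Cassia, Joris, Ursula, and Gemma: $115,000 each.

Ursula receives $115,000.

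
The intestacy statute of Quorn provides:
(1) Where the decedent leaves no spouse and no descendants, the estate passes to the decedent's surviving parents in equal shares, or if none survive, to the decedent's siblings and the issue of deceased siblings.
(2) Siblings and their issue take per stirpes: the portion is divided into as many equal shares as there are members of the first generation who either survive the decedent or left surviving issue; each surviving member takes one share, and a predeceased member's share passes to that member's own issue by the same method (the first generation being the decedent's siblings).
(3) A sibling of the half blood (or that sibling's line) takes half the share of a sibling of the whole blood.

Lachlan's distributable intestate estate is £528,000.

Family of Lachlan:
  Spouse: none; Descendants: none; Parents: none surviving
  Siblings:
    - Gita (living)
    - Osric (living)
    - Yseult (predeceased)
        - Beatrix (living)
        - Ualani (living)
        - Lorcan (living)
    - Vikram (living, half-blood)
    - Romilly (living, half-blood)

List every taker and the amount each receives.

Gita: £132,000; Osric: £132,000; Beatrix: £44,000; Ualani: £44,000; Lorcan: £44,000; Vikram: £66,000; Romilly: £66,000

The entire £528,000 passes to the siblings and their issue.
Counting each half-blood sibling's line as half a unit, there are 4 units in £528,000, so one unit is £132,000. Whole-blood lines (Gita, Osric, and Yseult) take £132,000 each; half-blood lines (Vikram and Romilly) take £66,000 each.
Yseult's share (£132,000) is divided into 3 shares of £44,000: Beatrix, Ualani, and Lorcan each take £44,000.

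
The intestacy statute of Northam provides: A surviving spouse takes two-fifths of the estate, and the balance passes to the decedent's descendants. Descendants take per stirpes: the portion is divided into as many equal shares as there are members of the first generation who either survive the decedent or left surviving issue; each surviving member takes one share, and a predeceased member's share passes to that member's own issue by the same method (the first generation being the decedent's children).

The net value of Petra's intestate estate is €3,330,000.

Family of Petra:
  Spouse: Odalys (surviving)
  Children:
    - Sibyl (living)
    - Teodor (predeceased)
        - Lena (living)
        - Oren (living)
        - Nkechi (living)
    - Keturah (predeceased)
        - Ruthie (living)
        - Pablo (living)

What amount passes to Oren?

Odalys takes two-fifths of €3,330,000 = €1,332,000. The remaining €1,998,000 passes to the descendants.
The descendants' portion (€1,998,000) is divided into 3 shares of €666,000: Sibyl takes €666,000; Teodor's €666,000 share passes to Teodor's issue; Keturah's €666,000 share passes to Keturah's issue.
Teodor's share (€666,000) is divided into 3 shares of €222,000: Lena, Oren, and Nkechi each take €222,000.
Keturah's share (€666,000) is divided into 2 shares of €333,000: Ruthie and Pablo each take €333,000.

Oren receives €222,000.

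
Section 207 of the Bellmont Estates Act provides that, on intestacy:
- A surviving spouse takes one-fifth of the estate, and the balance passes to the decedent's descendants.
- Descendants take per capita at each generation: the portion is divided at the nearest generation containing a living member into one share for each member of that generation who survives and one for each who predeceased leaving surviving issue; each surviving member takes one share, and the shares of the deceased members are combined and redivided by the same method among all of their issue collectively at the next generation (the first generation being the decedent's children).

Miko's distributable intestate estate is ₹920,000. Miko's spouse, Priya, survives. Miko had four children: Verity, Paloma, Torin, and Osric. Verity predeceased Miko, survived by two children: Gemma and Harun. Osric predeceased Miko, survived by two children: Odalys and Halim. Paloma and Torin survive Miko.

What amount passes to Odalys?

Priya takes one-fifth of ₹920,000 = ₹184,000. The remaining ₹736,000 passes to the descendants.
The descendants' portion (₹736,000) is divided at the children's generation into 4 shares of ₹184,000. Paloma and Torin each take ₹184,000. The 2 shares of the deceased (Verity and Osric) are combined into a pool of ₹368,000.
That pool (₹368,000) is divided at the grandchildren's generation equally among Gemma, Harun, Odalys, and Halim: ₹92,000 each.

Odalys receives ₹92,000.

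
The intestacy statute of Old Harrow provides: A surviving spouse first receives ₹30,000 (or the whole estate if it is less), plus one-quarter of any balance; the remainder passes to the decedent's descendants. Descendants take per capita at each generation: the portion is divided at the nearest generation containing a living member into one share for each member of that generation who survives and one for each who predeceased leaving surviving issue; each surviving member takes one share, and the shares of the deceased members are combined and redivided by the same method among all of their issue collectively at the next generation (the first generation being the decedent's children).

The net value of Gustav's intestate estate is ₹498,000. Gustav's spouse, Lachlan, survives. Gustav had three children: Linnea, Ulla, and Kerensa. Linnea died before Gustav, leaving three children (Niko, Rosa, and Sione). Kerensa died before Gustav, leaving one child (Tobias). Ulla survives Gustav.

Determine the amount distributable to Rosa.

Rosa receives ₹58,500.

Lachlan first takes ₹30,000, leaving a balance of ₹468,000. Lachlan then takes one-quarter of the balance (₹117,000), for a total of ₹147,000. The remaining ₹351,000 passes to the descendants.
The descendants' portion (₹351,000) is divided at the children's generation into 3 shares of ₹117,000. Ulla takes ₹117,000. The 2 shares of the deceased (Linnea and Kerensa) are combined into a pool of ₹234,000.
That pool (₹234,000) is divided at the grandchildren's generation equally among Niko, Rosa, Sione, and Tobias: ₹58,500 each.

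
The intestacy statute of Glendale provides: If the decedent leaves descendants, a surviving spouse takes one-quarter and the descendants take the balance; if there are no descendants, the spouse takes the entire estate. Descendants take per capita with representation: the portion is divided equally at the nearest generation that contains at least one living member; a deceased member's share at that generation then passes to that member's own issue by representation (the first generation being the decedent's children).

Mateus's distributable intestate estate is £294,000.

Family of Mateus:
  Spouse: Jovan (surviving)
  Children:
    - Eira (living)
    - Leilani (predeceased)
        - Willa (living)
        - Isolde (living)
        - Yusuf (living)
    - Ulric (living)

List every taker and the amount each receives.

Jovan: £73,500; Eira: £73,500; Willa: £24,500; Isolde: £24,500; Yusuf: £24,500; Ulric: £73,500

Jovan takes one-quarter of £294,000 = £73,500. The remaining £220,500 passes to the descendants.
The descendants' portion (£220,500) is divided into 3 shares of £73,500: Eira and Ulric each take £73,500; Leilani's £73,500 share passes to Leilani's issue.
Leilani's share (£73,500) is divided into 3 shares of £24,500: Willa, Isolde, and Yusuf each take £24,500.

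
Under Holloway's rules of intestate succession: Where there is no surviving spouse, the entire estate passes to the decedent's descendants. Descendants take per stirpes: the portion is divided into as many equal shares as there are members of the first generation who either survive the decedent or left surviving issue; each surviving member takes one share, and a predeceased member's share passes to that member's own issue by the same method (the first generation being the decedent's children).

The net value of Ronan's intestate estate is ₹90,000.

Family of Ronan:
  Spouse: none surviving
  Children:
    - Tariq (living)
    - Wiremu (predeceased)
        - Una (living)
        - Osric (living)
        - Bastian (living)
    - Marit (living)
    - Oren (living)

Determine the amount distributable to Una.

Una receives ₹7,500.

The entire ₹90,000 passes to the descendants.
That amount (₹90,000) is divided into 4 shares of ₹22,500: Tariq, Marit, and Oren each take ₹22,500; Wiremu's ₹22,500 share passes to Wiremu's issue.
Wiremu's share (₹22,500) is divided into 3 shares of ₹7,500: Una, Osric, and Bastian each take ₹7,500.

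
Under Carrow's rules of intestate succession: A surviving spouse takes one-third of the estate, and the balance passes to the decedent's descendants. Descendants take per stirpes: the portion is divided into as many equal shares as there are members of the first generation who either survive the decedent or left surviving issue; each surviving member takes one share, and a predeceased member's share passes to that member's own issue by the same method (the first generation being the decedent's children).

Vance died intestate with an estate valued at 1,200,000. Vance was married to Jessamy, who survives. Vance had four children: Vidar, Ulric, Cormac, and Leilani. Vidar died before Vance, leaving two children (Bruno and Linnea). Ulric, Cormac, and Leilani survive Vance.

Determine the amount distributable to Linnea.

Linnea receives 100,000.

Jessamy takes one-third of 1,200,000 = 400,000. The remaining 800,000 passes to the descendants.
The descendants' portion (800,000) is divided into 4 shares of 200,000: Ulric, Cormac, and Leilani each take 200,000; Vidar's 200,000 share passes to Vidar's issue.
Vidar's share (200,000) is divided into 2 shares of 100,000: Bruno and Linnea each take 100,000.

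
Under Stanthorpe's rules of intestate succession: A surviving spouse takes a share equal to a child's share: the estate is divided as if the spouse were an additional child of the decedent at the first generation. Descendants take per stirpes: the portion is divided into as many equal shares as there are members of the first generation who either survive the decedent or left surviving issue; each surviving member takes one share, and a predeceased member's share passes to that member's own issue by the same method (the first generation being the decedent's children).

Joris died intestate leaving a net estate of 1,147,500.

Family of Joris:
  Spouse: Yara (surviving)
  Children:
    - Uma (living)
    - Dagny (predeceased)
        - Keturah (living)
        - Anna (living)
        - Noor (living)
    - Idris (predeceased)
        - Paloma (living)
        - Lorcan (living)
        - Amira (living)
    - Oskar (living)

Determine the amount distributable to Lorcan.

Lorcan receives 76,500.

The spouse counts as an additional share at the children's level, so there are 5 primary shares of 229,500. Yara takes one such share (229,500).
The children's combined portion (918,000) is divided into 4 shares of 229,500: Uma and Oskar each take 229,500; Dagny's 229,500 share passes to Dagny's issue; Idris's 229,500 share passes to Idris's issue.
Dagny's share (229,500) is divided into 3 shares of 76,500: Keturah, Anna, and Noor each take 76,500.
Idris's share (229,500) is divided into 3 shares of 76,500: Paloma, Lorcan, and Amira each take 76,500.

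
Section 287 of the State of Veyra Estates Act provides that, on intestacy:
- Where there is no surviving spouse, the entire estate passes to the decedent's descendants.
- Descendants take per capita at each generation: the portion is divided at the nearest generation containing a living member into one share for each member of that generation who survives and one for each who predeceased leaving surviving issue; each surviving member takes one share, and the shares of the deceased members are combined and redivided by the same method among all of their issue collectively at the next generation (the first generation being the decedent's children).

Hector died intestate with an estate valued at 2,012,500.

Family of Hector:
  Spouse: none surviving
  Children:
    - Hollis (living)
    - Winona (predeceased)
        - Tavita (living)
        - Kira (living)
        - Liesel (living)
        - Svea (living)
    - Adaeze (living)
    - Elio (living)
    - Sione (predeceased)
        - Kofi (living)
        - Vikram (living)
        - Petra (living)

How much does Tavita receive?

Tavita receives 115,000.

The entire 2,012,500 passes to the descendants.
That amount (2,012,500) is divided at the children's generation into 5 shares of 402,500. Hollis, Adaeze, and Elio each take 402,500. The 2 shares of the deceased (Winona and Sione) are combined into a pool of 805,000.
That pool (805,000) is divided at the grandchildren's generation equally among Tavita, Kira, Liesel, Svea, Kofi, Vikram, and Petra: 115,000 each.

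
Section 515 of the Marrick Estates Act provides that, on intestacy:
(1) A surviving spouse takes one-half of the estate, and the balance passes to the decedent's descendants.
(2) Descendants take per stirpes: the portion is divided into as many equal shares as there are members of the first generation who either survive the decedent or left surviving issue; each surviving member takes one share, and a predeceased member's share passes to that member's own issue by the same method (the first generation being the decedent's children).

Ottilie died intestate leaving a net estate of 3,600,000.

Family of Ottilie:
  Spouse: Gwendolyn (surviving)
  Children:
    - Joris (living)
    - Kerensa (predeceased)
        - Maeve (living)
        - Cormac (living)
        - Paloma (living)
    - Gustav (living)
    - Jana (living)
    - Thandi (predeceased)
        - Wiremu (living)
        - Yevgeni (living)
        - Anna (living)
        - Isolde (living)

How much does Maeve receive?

Maeve receives 120,000.

Gwendolyn takes one-half of 3,600,000 = 1,800,000. The remaining 1,800,000 passes to the descendants.
The descendants' portion (1,800,000) is divided into 5 shares of 360,000: Joris, Gustav, and Jana each take 360,000; Kerensa's 360,000 share passes to Kerensa's issue; Thandi's 360,000 share passes to Thandi's issue.
Kerensa's share (360,000) is divided into 3 shares of 120,000: Maeve, Cormac, and Paloma each take 120,000.
Thandi's share (360,000) is divided into 4 shares of 90,000: Wiremu, Yevgeni, Anna, and Isolde each take 90,000.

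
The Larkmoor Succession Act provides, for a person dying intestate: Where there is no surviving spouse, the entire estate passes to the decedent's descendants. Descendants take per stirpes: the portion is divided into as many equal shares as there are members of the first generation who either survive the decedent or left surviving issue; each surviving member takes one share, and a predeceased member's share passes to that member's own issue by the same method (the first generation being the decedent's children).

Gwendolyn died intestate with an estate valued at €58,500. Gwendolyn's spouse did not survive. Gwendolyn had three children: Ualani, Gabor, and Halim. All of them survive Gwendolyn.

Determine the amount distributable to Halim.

Halim receives €19,500.

The entire €58,500 passes to the descendants.
That amount (€58,500) is divided into 3 shares of €19,500: Ualani, Gabor, and Halim each take €19,500.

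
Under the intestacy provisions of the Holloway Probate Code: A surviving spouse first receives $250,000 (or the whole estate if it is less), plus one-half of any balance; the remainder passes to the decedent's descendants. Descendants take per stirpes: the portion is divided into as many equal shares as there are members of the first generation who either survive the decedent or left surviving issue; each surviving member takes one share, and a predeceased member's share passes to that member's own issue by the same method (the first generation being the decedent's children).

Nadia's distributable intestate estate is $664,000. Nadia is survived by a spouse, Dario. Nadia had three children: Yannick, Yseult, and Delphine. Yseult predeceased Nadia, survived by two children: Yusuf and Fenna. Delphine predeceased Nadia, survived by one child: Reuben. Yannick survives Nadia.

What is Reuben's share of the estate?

Dario first takes $250,000, leaving a balance of $414,000. Dario then takes one-half of the balance ($207,000), for a total of $457,000. The remaining $207,000 passes to the descendants.
The descendants' portion ($207,000) is divided into 3 shares of $69,000: Yannick takes $69,000; Yseult's $69,000 share passes to Yseult's issue; Delphine's $69,000 share passes to Delphine's issue.
Yseult's share ($69,000) is divided into 2 shares of $34,500: Yusuf and Fenna each take $34,500.
Delphine's share ($69,000) passes entirely to Reuben.

Reuben receives $69,000.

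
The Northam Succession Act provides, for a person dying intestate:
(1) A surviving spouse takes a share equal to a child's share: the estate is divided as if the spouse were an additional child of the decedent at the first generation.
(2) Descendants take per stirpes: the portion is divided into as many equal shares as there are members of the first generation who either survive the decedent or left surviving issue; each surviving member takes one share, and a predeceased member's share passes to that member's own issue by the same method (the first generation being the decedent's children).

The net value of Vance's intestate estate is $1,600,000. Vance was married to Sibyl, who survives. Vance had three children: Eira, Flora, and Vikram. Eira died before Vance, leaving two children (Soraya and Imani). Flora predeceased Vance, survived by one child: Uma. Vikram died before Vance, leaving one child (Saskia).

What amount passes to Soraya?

The spouse counts as an additional share at the children's level, so there are 4 primary shares of $400,000. Sibyl takes one such share ($400,000).
The children's combined portion ($1,200,000) is divided into 3 shares of $400,000: Eira's $400,000 share passes to Eira's issue; Flora's $400,000 share passes to Flora's issue; Vikram's $400,000 share passes to Vikram's issue.
Eira's share ($400,000) is divided into 2 shares of $200,000: Soraya and Imani each take $200,000.
Flora's share ($400,000) passes entirely to Uma.
Vikram's share ($400,000) passes entirely to Saskia.

Soraya receives $200,000.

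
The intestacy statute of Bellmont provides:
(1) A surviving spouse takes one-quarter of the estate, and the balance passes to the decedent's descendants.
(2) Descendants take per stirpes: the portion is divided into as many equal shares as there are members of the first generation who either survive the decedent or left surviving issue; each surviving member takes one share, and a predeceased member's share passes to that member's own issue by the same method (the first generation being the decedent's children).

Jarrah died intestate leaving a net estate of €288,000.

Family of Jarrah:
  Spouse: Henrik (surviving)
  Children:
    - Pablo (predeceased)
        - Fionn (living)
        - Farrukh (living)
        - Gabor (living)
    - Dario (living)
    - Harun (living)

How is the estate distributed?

Henrik: €72,000; Fionn: €24,000; Farrukh: €24,000; Gabor: €24,000; Dario: €72,000; Harun: €72,000

Henrik takes one-quarter of €288,000 = €72,000. The remaining €216,000 passes to the descendants.
The descendants' portion (€216,000) is divided into 3 shares of €72,000: Dario and Harun each take €72,000; Pablo's €72,000 share passes to Pablo's issue.
Pablo's share (€72,000) is divided into 3 shares of €24,000: Fionn, Farrukh, and Gabor each take €24,000.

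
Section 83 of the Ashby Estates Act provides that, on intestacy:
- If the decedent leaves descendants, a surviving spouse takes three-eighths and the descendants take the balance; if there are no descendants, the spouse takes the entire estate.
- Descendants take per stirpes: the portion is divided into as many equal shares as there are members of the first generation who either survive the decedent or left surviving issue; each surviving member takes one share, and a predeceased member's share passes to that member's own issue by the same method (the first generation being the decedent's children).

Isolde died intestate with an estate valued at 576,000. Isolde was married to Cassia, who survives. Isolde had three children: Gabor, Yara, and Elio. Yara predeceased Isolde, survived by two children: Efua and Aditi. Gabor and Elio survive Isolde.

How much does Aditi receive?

Aditi receives 60,000.

Cassia takes three-eighths of 576,000 = 216,000. The remaining 360,000 passes to the descendants.
The descendants' portion (360,000) is divided into 3 shares of 120,000: Gabor and Elio each take 120,000; Yara's 120,000 share passes to Yara's issue.
Yara's share (120,000) is divided into 2 shares of 60,000: Efua and Aditi each take 60,000.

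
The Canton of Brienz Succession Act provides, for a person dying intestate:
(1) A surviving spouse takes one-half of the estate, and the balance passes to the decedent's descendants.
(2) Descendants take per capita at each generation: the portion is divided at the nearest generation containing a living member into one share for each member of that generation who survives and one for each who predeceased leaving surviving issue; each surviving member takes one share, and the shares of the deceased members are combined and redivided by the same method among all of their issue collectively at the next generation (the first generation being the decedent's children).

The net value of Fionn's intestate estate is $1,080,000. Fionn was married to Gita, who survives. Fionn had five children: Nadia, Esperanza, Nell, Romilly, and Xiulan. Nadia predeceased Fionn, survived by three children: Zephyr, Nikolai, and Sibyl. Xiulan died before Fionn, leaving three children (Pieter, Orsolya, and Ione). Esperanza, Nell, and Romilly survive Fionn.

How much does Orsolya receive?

Orsolya receives $36,000.

Gita takes one-half of $1,080,000 = $540,000. The remaining $540,000 passes to the descendants.
The descendants' portion ($540,000) is divided at the children's generation into 5 shares of $108,000. Esperanza, Nell, and Romilly each take $108,000. The 2 shares of the deceased (Nadia and Xiulan) are combined into a pool of $216,000.
That pool ($216,000) is divided at the grandchildren's generation equally among Zephyr, Nikolai, Sibyl, Pieter, Orsolya, and Ione: $36,000 each.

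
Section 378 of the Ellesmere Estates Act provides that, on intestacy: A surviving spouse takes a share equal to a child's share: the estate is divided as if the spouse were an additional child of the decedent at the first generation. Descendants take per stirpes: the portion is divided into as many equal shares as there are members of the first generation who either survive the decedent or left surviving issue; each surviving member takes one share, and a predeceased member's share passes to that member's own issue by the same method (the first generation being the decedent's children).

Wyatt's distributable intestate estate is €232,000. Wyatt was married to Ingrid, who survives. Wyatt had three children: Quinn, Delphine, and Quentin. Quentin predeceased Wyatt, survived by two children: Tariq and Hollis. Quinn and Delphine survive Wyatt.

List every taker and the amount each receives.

Ingrid: €58,000; Quinn: €58,000; Delphine: €58,000; Tariq: €29,000; Hollis: €29,000

The spouse counts as an additional share at the children's level, so there are 4 primary shares of €58,000. Ingrid takes one such share (€58,000).
The children's combined portion (€174,000) is divided into 3 shares of €58,000: Quinn and Delphine each take €58,000; Quentin's €58,000 share passes to Quentin's issue.
Quentin's share (€58,000) is divided into 2 shares of €29,000: Tariq and Hollis each take €29,000.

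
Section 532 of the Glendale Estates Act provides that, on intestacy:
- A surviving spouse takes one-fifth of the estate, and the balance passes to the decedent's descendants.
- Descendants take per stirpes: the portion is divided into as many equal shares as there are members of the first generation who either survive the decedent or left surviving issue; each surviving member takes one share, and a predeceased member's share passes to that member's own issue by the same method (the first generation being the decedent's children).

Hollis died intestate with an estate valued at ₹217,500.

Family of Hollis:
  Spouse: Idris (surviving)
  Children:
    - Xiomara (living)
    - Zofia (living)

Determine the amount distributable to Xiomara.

Xiomara receives ₹87,000.

Idris takes one-fifth of ₹217,500 = ₹43,500. The remaining ₹174,000 passes to the descendants.
The descendants' portion (₹174,000) is divided into 2 shares of ₹87,000: Xiomara and Zofia each take ₹87,000.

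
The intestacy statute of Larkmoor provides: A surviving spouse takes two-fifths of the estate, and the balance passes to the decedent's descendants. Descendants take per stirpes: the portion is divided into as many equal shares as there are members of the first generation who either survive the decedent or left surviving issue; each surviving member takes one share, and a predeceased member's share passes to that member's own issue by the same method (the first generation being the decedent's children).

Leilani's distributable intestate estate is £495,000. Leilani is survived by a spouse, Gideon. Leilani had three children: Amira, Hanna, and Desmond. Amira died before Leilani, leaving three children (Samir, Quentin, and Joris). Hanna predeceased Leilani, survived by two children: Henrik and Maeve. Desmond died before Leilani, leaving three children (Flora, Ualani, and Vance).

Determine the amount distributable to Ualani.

Gideon takes two-fifths of £495,000 = £198,000. The remaining £297,000 passes to the descendants.
The descendants' portion (£297,000) is divided into 3 shares of £99,000: Amira's £99,000 share passes to Amira's issue; Hanna's £99,000 share passes to Hanna's issue; Desmond's £99,000 share passes to Desmond's issue.
Amira's share (£99,000) is divided into 3 shares of £33,000: Samir, Quentin, and Joris each take £33,000.
Hanna's share (£99,000) is divided into 2 shares of £49,500: Henrik and Maeve each take £49,500.
Desmond's share (£99,000) is divided into 3 shares of £33,000: Flora, Ualani, and Vance each take £33,000.

Ualani receives £33,000.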